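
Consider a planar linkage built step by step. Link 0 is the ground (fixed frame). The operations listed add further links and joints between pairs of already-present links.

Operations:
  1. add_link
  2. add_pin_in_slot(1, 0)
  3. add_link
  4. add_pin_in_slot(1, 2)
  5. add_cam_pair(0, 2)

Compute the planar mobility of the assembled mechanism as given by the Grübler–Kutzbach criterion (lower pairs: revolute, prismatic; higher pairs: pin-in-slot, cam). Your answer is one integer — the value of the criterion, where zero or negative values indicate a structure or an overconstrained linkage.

L=1 J1=0 J2=0
add link → L=2 J1=0 J2=0
PS@1,0 dof=2 J2 → L=2 J1=0 J2=1
add link → L=3 J1=0 J2=1
PS@1,2 dof=2 J2 → L=3 J1=0 J2=2
C@0,2 dof=2 J2 → L=3 J1=0 J2=3
M=3(L−1)−2J1−J2=3·2−2·0−3=3

M = 3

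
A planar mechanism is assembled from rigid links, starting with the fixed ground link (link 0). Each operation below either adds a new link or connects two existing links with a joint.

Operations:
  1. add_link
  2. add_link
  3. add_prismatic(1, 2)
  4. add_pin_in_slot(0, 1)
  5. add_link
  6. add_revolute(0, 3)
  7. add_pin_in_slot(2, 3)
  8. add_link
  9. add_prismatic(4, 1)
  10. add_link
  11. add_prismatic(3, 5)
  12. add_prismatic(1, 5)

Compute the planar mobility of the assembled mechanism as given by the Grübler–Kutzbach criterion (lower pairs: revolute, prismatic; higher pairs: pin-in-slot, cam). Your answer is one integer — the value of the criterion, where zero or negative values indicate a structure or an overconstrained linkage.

M = 3

[1;0;0] (link 0 is ground)
L+ [2;0;0]
L+ [3;0;0]
P(1,2)∈J1 [3;1;0]
PS(0,1)∈J2 [3;1;1]
L+ [4;1;1]
R(0,3)∈J1 [4;2;1]
PS(2,3)∈J2 [4;2;2]
L+ [5;2;2]
P(4,1)∈J1 [5;3;2]
L+ [6;3;2]
P(3,5)∈J1 [6;4;2]
P(1,5)∈J1 [6;5;2]
mobility = 15 − 10 − 2 = 3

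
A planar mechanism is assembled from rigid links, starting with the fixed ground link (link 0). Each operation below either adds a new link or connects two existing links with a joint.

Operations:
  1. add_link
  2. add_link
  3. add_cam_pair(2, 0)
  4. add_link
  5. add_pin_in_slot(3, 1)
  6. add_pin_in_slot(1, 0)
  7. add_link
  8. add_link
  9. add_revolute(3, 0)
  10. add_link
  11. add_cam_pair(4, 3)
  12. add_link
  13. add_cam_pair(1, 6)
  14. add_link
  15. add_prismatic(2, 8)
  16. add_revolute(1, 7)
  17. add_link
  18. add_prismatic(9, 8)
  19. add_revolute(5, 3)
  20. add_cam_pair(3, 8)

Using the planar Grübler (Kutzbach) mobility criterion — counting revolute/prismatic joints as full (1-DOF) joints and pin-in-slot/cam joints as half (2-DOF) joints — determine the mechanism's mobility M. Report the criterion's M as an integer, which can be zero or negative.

M = 11

ground; <1,0,0>
#1 <2,0,0>
#2 <3,0,0>
C:2↔0 J2 <3,0,1>
#3 <4,0,1>
PS:3↔1 J2 <4,0,2>
PS:1↔0 J2 <4,0,3>
#4 <5,0,3>
#5 <6,0,3>
R:3↔0 J1 <6,1,3>
#6 <7,1,3>
C:4↔3 J2 <7,1,4>
#7 <8,1,4>
C:1↔6 J2 <8,1,5>
#8 <9,1,5>
P:2↔8 J1 <9,2,5>
R:1↔7 J1 <9,3,5>
#9 <10,3,5>
P:9↔8 J1 <10,4,5>
R:5↔3 J1 <10,5,5>
C:3↔8 J2 <10,5,6>
3×9 − 2×5 − 1×6 = 11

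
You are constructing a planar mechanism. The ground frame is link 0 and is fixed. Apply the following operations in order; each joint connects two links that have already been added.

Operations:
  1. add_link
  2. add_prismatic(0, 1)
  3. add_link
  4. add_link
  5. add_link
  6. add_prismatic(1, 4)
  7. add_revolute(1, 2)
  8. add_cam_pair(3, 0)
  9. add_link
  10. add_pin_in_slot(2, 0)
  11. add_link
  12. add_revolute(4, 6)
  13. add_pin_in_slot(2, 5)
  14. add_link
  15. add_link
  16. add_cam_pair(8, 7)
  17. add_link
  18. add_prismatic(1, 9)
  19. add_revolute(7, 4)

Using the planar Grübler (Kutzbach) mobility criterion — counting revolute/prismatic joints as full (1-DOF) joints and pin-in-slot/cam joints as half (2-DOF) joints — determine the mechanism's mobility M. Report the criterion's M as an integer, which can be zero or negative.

M = 11

ground; <1,0,0>
#1 <2,0,0>
P:0↔1 J1 <2,1,0>
#2 <3,1,0>
#3 <4,1,0>
#4 <5,1,0>
P:1↔4 J1 <5,2,0>
R:1↔2 J1 <5,3,0>
C:3↔0 J2 <5,3,1>
#5 <6,3,1>
PS:2↔0 J2 <6,3,2>
#6 <7,3,2>
R:4↔6 J1 <7,4,2>
PS:2↔5 J2 <7,4,3>
#7 <8,4,3>
#8 <9,4,3>
C:8↔7 J2 <9,4,4>
#9 <10,4,4>
P:1↔9 J1 <10,5,4>
R:7↔4 J1 <10,6,4>
3×9 − 2×6 − 1×4 = 11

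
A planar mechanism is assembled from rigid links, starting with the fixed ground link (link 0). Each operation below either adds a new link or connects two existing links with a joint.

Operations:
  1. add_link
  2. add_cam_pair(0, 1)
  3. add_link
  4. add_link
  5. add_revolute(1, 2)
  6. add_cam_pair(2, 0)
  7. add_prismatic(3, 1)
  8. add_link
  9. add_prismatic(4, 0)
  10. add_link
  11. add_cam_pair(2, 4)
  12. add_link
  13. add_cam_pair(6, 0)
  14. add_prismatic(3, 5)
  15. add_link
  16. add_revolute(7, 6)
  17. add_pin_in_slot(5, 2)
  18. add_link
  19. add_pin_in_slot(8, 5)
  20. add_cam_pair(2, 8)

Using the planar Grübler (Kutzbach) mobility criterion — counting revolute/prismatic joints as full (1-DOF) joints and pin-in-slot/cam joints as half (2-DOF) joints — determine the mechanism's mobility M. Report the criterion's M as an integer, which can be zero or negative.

L=1 J1=0 J2=0
add link → L=2 J1=0 J2=0
C@0,1 dof=2 J2 → L=2 J1=0 J2=1
add link → L=3 J1=0 J2=1
add link → L=4 J1=0 J2=1
R@1,2 dof=1 J1 → L=4 J1=1 J2=1
C@2,0 dof=2 J2 → L=4 J1=1 J2=2
P@3,1 dof=1 J1 → L=4 J1=2 J2=2
add link → L=5 J1=2 J2=2
P@4,0 dof=1 J1 → L=5 J1=3 J2=2
add link → L=6 J1=3 J2=2
C@2,4 dof=2 J2 → L=6 J1=3 J2=3
add link → L=7 J1=3 J2=3
C@6,0 dof=2 J2 → L=7 J1=3 J2=4
P@3,5 dof=1 J1 → L=7 J1=4 J2=4
add link → L=8 J1=4 J2=4
R@7,6 dof=1 J1 → L=8 J1=5 J2=4
PS@5,2 dof=2 J2 → L=8 J1=5 J2=5
add link → L=9 J1=5 J2=5
PS@8,5 dof=2 J2 → L=9 J1=5 J2=6
C@2,8 dof=2 J2 → L=9 J1=5 J2=7
M=3(L−1)−2J1−J2=3·8−2·5−7=7

M = 7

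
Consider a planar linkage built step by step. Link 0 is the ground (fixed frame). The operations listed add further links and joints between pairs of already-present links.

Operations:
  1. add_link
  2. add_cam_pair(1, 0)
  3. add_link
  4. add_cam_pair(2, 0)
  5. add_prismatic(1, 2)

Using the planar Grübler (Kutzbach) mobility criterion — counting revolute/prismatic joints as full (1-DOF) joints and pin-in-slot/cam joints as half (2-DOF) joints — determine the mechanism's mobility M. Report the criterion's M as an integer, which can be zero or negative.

L=1 J1=0 J2=0
add link → L=2 J1=0 J2=0
C@1,0 dof=2 J2 → L=2 J1=0 J2=1
add link → L=3 J1=0 J2=1
C@2,0 dof=2 J2 → L=3 J1=0 J2=2
P@1,2 dof=1 J1 → L=3 J1=1 J2=2
M=3(L−1)−2J1−J2=3·2−2·1−2=2

M = 2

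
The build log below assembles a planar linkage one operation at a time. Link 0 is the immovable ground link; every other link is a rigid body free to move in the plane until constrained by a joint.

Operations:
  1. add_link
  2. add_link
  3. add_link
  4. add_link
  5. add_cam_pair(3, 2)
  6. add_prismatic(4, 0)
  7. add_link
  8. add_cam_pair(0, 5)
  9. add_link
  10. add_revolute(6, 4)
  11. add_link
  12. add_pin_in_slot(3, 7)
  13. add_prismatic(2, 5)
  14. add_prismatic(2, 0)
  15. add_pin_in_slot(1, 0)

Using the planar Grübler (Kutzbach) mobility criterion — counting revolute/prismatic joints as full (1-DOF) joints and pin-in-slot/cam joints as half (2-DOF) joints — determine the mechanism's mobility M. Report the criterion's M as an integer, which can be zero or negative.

ground; <1,0,0>
#1 <2,0,0>
#2 <3,0,0>
#3 <4,0,0>
#4 <5,0,0>
C:3↔2 J2 <5,0,1>
P:4↔0 J1 <5,1,1>
#5 <6,1,1>
C:0↔5 J2 <6,1,2>
#6 <7,1,2>
R:6↔4 J1 <7,2,2>
#7 <8,2,2>
PS:3↔7 J2 <8,2,3>
P:2↔5 J1 <8,3,3>
P:2↔0 J1 <8,4,3>
PS:1↔0 J2 <8,4,4>
3×7 − 2×4 − 1×4 = 9

M = 9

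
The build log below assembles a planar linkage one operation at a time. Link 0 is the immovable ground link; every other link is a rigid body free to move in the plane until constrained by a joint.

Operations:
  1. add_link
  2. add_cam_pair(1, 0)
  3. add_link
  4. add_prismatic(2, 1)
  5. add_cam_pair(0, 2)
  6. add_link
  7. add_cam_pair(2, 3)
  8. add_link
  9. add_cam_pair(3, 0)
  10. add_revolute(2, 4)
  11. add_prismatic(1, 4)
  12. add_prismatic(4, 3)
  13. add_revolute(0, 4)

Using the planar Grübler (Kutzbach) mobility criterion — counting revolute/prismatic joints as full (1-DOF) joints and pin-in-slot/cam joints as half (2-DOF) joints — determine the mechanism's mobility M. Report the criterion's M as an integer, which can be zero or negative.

M = -2

(L,J1,J2)=(1,0,0); link0 fixed
link1: (2,0,0)
C 1-0 [J2]: (2,0,1)
link2: (3,0,1)
P 2-1 [J1]: (3,1,1)
C 0-2 [J2]: (3,1,2)
link3: (4,1,2)
C 2-3 [J2]: (4,1,3)
link4: (5,1,3)
C 3-0 [J2]: (5,1,4)
R 2-4 [J1]: (5,2,4)
P 1-4 [J1]: (5,3,4)
P 4-3 [J1]: (5,4,4)
R 0-4 [J1]: (5,5,4)
Grübler: 3·4 − 2·5 − 4 = -2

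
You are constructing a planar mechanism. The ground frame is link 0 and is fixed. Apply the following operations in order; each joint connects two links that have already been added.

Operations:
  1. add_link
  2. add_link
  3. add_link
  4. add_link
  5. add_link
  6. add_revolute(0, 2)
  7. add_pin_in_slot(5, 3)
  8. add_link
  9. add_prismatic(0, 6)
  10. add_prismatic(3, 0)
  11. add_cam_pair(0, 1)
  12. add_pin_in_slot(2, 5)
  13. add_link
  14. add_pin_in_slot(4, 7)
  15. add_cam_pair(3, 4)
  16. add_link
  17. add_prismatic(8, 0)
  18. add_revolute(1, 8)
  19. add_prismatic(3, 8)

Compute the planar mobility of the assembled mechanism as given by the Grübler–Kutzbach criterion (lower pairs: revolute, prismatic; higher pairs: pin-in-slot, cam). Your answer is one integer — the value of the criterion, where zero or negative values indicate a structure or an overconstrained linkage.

L=1 J1=0 J2=0
add link → L=2 J1=0 J2=0
add link → L=3 J1=0 J2=0
add link → L=4 J1=0 J2=0
add link → L=5 J1=0 J2=0
add link → L=6 J1=0 J2=0
R@0,2 dof=1 J1 → L=6 J1=1 J2=0
PS@5,3 dof=2 J2 → L=6 J1=1 J2=1
add link → L=7 J1=1 J2=1
P@0,6 dof=1 J1 → L=7 J1=2 J2=1
P@3,0 dof=1 J1 → L=7 J1=3 J2=1
C@0,1 dof=2 J2 → L=7 J1=3 J2=2
PS@2,5 dof=2 J2 → L=7 J1=3 J2=3
add link → L=8 J1=3 J2=3
PS@4,7 dof=2 J2 → L=8 J1=3 J2=4
C@3,4 dof=2 J2 → L=8 J1=3 J2=5
add link → L=9 J1=3 J2=5
P@8,0 dof=1 J1 → L=9 J1=4 J2=5
R@1,8 dof=1 J1 → L=9 J1=5 J2=5
P@3,8 dof=1 J1 → L=9 J1=6 J2=5
M=3(L−1)−2J1−J2=3·8−2·6−5=7

M = 7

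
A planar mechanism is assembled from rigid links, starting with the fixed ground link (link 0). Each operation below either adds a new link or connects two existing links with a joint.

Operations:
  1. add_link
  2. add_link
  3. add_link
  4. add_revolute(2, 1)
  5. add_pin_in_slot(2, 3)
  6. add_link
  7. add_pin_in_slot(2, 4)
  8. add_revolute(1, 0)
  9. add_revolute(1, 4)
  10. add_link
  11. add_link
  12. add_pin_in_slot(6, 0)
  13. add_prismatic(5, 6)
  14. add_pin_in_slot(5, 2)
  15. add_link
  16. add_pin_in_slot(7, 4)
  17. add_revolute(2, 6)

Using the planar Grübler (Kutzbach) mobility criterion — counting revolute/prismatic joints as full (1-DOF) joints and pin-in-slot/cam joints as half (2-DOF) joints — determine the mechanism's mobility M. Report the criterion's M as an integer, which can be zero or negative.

M = 6

link 0 = ground. State L|J1|J2 = 1|0|0
+link1  2|0|0
+link2  3|0|0
+link3  4|0|0
R(2,1) f=1→J1  4|1|0
PS(2,3) f=2→J2  4|1|1
+link4  5|1|1
PS(2,4) f=2→J2  5|1|2
R(1,0) f=1→J1  5|2|2
R(1,4) f=1→J1  5|3|2
+link5  6|3|2
+link6  7|3|2
PS(6,0) f=2→J2  7|3|3
P(5,6) f=1→J1  7|4|3
PS(5,2) f=2→J2  7|4|4
+link7  8|4|4
PS(7,4) f=2→J2  8|4|5
R(2,6) f=1→J1  8|5|5
M = 3(8−1)−2·5−5 = 21−10−5 = 6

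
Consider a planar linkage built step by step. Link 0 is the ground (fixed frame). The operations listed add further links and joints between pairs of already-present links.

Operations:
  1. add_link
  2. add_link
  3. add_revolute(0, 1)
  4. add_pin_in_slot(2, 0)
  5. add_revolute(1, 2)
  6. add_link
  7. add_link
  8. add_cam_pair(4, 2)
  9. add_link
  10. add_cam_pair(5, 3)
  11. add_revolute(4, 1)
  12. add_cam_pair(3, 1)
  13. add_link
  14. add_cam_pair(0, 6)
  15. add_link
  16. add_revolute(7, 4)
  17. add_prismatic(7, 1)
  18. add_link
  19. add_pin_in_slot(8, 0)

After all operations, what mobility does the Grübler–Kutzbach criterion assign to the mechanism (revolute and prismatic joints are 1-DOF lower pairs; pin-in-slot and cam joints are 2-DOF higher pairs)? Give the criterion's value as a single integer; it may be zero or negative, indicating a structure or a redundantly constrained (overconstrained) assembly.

M = 8

(L,J1,J2)=(1,0,0); link0 fixed
link1: (2,0,0)
link2: (3,0,0)
R 0-1 [J1]: (3,1,0)
PS 2-0 [J2]: (3,1,1)
R 1-2 [J1]: (3,2,1)
link3: (4,2,1)
link4: (5,2,1)
C 4-2 [J2]: (5,2,2)
link5: (6,2,2)
C 5-3 [J2]: (6,2,3)
R 4-1 [J1]: (6,3,3)
C 3-1 [J2]: (6,3,4)
link6: (7,3,4)
C 0-6 [J2]: (7,3,5)
link7: (8,3,5)
R 7-4 [J1]: (8,4,5)
P 7-1 [J1]: (8,5,5)
link8: (9,5,5)
PS 8-0 [J2]: (9,5,6)
Grübler: 3·8 − 2·5 − 6 = 8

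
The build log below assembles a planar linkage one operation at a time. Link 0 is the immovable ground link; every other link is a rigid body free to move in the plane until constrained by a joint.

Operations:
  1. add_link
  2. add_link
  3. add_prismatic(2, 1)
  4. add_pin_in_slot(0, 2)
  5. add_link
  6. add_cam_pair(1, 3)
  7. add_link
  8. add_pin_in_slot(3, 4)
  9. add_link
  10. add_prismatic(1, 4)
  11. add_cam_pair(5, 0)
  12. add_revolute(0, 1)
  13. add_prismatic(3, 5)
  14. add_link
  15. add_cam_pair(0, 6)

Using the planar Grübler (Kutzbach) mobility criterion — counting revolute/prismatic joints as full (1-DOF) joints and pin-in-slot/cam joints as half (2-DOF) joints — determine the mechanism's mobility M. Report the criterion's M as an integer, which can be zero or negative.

L=1 J1=0 J2=0
add link → L=2 J1=0 J2=0
add link → L=3 J1=0 J2=0
P@2,1 dof=1 J1 → L=3 J1=1 J2=0
PS@0,2 dof=2 J2 → L=3 J1=1 J2=1
add link → L=4 J1=1 J2=1
C@1,3 dof=2 J2 → L=4 J1=1 J2=2
add link → L=5 J1=1 J2=2
PS@3,4 dof=2 J2 → L=5 J1=1 J2=3
add link → L=6 J1=1 J2=3
P@1,4 dof=1 J1 → L=6 J1=2 J2=3
C@5,0 dof=2 J2 → L=6 J1=2 J2=4
R@0,1 dof=1 J1 → L=6 J1=3 J2=4
P@3,5 dof=1 J1 → L=6 J1=4 J2=4
add link → L=7 J1=4 J2=4
C@0,6 dof=2 J2 → L=7 J1=4 J2=5
M=3(L−1)−2J1−J2=3·6−2·4−5=5

M = 5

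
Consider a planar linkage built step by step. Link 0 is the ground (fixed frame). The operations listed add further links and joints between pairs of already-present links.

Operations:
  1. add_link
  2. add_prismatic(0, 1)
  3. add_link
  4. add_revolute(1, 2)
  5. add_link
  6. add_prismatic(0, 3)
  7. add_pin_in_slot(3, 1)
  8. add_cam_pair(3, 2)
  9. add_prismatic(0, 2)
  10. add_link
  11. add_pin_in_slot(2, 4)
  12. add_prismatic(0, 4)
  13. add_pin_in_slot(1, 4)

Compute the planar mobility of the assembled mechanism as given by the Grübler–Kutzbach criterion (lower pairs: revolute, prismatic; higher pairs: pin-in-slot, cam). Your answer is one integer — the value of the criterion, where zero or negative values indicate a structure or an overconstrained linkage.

L=1 J1=0 J2=0
add link → L=2 J1=0 J2=0
P@0,1 dof=1 J1 → L=2 J1=1 J2=0
add link → L=3 J1=1 J2=0
R@1,2 dof=1 J1 → L=3 J1=2 J2=0
add link → L=4 J1=2 J2=0
P@0,3 dof=1 J1 → L=4 J1=3 J2=0
PS@3,1 dof=2 J2 → L=4 J1=3 J2=1
C@3,2 dof=2 J2 → L=4 J1=3 J2=2
P@0,2 dof=1 J1 → L=4 J1=4 J2=2
add link → L=5 J1=4 J2=2
PS@2,4 dof=2 J2 → L=5 J1=4 J2=3
P@0,4 dof=1 J1 → L=5 J1=5 J2=3
PS@1,4 dof=2 J2 → L=5 J1=5 J2=4
M=3(L−1)−2J1−J2=3·4−2·5−4=-2

M = -2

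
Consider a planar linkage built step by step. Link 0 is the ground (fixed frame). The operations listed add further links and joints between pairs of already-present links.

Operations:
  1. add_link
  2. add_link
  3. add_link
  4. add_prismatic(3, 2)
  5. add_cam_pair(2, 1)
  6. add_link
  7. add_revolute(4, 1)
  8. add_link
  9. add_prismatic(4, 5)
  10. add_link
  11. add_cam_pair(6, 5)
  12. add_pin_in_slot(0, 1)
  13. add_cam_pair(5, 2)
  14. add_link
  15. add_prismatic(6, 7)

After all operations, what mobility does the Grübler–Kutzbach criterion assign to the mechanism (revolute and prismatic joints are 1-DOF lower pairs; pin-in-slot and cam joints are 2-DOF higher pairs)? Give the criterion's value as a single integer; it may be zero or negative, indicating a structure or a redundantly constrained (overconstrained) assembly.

L=1 J1=0 J2=0
add link → L=2 J1=0 J2=0
add link → L=3 J1=0 J2=0
add link → L=4 J1=0 J2=0
P@3,2 dof=1 J1 → L=4 J1=1 J2=0
C@2,1 dof=2 J2 → L=4 J1=1 J2=1
add link → L=5 J1=1 J2=1
R@4,1 dof=1 J1 → L=5 J1=2 J2=1
add link → L=6 J1=2 J2=1
P@4,5 dof=1 J1 → L=6 J1=3 J2=1
add link → L=7 J1=3 J2=1
C@6,5 dof=2 J2 → L=7 J1=3 J2=2
PS@0,1 dof=2 J2 → L=7 J1=3 J2=3
C@5,2 dof=2 J2 → L=7 J1=3 J2=4
add link → L=8 J1=3 J2=4
P@6,7 dof=1 J1 → L=8 J1=4 J2=4
M=3(L−1)−2J1−J2=3·7−2·4−4=9

M = 9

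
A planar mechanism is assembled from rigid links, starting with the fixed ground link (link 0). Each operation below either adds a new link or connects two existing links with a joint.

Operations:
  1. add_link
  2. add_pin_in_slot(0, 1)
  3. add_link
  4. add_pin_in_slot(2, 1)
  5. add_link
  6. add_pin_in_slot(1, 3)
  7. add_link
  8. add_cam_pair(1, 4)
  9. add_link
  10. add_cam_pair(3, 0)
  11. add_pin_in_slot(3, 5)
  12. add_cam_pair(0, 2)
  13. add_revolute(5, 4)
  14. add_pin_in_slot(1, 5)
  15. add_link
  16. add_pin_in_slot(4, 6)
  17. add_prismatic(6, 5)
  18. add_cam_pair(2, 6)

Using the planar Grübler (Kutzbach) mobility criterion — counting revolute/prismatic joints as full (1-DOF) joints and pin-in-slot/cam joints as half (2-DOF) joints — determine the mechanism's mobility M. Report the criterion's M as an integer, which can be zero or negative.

M = 4

[1;0;0] (link 0 is ground)
L+ [2;0;0]
PS(0,1)∈J2 [2;0;1]
L+ [3;0;1]
PS(2,1)∈J2 [3;0;2]
L+ [4;0;2]
PS(1,3)∈J2 [4;0;3]
L+ [5;0;3]
C(1,4)∈J2 [5;0;4]
L+ [6;0;4]
C(3,0)∈J2 [6;0;5]
PS(3,5)∈J2 [6;0;6]
C(0,2)∈J2 [6;0;7]
R(5,4)∈J1 [6;1;7]
PS(1,5)∈J2 [6;1;8]
L+ [7;1;8]
PS(4,6)∈J2 [7;1;9]
P(6,5)∈J1 [7;2;9]
C(2,6)∈J2 [7;2;10]
mobility = 18 − 4 − 10 = 4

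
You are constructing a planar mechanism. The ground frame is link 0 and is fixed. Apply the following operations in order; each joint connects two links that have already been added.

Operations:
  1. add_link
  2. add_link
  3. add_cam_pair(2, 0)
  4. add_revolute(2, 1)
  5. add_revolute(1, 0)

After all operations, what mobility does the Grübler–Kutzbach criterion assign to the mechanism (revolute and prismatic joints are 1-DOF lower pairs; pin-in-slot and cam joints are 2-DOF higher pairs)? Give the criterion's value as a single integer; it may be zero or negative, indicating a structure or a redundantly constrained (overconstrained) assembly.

L=1 J1=0 J2=0
add link → L=2 J1=0 J2=0
add link → L=3 J1=0 J2=0
C@2,0 dof=2 J2 → L=3 J1=0 J2=1
R@2,1 dof=1 J1 → L=3 J1=1 J2=1
R@1,0 dof=1 J1 → L=3 J1=2 J2=1
M=3(L−1)−2J1−J2=3·2−2·2−1=1

M = 1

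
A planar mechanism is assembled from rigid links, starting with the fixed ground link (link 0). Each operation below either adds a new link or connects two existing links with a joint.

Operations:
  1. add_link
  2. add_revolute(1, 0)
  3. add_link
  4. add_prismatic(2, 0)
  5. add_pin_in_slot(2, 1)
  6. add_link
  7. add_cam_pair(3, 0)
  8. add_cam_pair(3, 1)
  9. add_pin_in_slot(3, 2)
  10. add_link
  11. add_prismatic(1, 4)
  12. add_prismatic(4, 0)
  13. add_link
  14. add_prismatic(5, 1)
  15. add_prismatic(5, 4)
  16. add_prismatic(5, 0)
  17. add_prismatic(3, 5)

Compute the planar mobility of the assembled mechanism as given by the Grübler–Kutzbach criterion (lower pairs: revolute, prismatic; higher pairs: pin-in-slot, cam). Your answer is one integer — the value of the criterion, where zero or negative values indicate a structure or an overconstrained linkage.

M = -5

link 0 = ground. State L|J1|J2 = 1|0|0
+link1  2|0|0
R(1,0) f=1→J1  2|1|0
+link2  3|1|0
P(2,0) f=1→J1  3|2|0
PS(2,1) f=2→J2  3|2|1
+link3  4|2|1
C(3,0) f=2→J2  4|2|2
C(3,1) f=2→J2  4|2|3
PS(3,2) f=2→J2  4|2|4
+link4  5|2|4
P(1,4) f=1→J1  5|3|4
P(4,0) f=1→J1  5|4|4
+link5  6|4|4
P(5,1) f=1→J1  6|5|4
P(5,4) f=1→J1  6|6|4
P(5,0) f=1→J1  6|7|4
P(3,5) f=1→J1  6|8|4
M = 3(6−1)−2·8−4 = 15−16−4 = -5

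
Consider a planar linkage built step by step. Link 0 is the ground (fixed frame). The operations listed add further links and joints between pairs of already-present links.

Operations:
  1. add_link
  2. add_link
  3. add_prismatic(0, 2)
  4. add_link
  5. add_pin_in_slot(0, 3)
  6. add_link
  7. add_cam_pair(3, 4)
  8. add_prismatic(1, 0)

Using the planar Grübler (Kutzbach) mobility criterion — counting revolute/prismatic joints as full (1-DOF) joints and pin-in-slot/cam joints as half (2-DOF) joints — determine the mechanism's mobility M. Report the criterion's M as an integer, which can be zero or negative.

link 0 = ground. State L|J1|J2 = 1|0|0
+link1  2|0|0
+link2  3|0|0
P(0,2) f=1→J1  3|1|0
+link3  4|1|0
PS(0,3) f=2→J2  4|1|1
+link4  5|1|1
C(3,4) f=2→J2  5|1|2
P(1,0) f=1→J1  5|2|2
M = 3(5−1)−2·2−2 = 12−4−2 = 6

M = 6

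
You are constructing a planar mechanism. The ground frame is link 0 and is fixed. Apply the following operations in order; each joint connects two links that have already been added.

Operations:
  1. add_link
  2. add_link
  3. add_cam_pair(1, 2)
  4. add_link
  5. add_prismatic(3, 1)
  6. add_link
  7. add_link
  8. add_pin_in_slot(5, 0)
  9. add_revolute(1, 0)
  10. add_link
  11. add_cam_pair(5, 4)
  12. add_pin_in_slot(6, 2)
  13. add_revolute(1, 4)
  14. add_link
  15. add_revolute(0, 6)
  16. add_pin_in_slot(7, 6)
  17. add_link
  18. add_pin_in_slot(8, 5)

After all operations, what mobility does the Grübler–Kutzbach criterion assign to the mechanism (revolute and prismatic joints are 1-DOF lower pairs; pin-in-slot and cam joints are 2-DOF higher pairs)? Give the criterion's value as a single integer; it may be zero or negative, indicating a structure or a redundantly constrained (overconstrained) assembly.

[1;0;0] (link 0 is ground)
L+ [2;0;0]
L+ [3;0;0]
C(1,2)∈J2 [3;0;1]
L+ [4;0;1]
P(3,1)∈J1 [4;1;1]
L+ [5;1;1]
L+ [6;1;1]
PS(5,0)∈J2 [6;1;2]
R(1,0)∈J1 [6;2;2]
L+ [7;2;2]
C(5,4)∈J2 [7;2;3]
PS(6,2)∈J2 [7;2;4]
R(1,4)∈J1 [7;3;4]
L+ [8;3;4]
R(0,6)∈J1 [8;4;4]
PS(7,6)∈J2 [8;4;5]
L+ [9;4;5]
PS(8,5)∈J2 [9;4;6]
mobility = 24 − 8 − 6 = 10

M = 10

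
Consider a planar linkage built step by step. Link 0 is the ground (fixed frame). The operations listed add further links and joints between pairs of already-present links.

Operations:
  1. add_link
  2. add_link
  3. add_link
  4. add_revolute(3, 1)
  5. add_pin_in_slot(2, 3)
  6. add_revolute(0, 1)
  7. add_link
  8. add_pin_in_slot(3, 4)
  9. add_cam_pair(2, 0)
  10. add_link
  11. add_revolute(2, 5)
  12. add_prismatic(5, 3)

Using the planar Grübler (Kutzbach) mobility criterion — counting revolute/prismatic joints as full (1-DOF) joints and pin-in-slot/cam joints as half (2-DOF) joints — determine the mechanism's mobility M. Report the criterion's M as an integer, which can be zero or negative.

(L,J1,J2)=(1,0,0); link0 fixed
link1: (2,0,0)
link2: (3,0,0)
link3: (4,0,0)
R 3-1 [J1]: (4,1,0)
PS 2-3 [J2]: (4,1,1)
R 0-1 [J1]: (4,2,1)
link4: (5,2,1)
PS 3-4 [J2]: (5,2,2)
C 2-0 [J2]: (5,2,3)
link5: (6,2,3)
R 2-5 [J1]: (6,3,3)
P 5-3 [J1]: (6,4,3)
Grübler: 3·5 − 2·4 − 3 = 4

M = 4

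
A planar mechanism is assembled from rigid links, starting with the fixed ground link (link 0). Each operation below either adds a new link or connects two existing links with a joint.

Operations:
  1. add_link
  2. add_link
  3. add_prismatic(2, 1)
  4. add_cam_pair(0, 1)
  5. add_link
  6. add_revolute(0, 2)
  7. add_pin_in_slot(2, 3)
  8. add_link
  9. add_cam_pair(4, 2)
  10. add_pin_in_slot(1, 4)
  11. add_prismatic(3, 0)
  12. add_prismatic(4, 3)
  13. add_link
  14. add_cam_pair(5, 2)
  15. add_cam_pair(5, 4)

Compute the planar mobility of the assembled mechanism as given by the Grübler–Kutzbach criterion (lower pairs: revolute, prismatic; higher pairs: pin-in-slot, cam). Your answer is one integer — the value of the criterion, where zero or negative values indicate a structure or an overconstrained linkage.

ground; <1,0,0>
#1 <2,0,0>
#2 <3,0,0>
P:2↔1 J1 <3,1,0>
C:0↔1 J2 <3,1,1>
#3 <4,1,1>
R:0↔2 J1 <4,2,1>
PS:2↔3 J2 <4,2,2>
#4 <5,2,2>
C:4↔2 J2 <5,2,3>
PS:1↔4 J2 <5,2,4>
P:3↔0 J1 <5,3,4>
P:4↔3 J1 <5,4,4>
#5 <6,4,4>
C:5↔2 J2 <6,4,5>
C:5↔4 J2 <6,4,6>
3×5 − 2×4 − 1×6 = 1

M = 1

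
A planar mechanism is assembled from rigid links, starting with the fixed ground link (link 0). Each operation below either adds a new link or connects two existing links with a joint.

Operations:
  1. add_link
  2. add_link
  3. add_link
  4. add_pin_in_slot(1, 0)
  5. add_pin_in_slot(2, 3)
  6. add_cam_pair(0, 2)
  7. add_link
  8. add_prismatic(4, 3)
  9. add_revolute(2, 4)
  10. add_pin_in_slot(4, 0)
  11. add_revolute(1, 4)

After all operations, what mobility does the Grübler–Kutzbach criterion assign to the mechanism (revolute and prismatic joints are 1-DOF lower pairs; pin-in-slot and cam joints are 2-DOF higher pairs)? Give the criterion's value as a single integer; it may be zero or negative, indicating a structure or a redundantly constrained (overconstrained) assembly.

(L,J1,J2)=(1,0,0); link0 fixed
link1: (2,0,0)
link2: (3,0,0)
link3: (4,0,0)
PS 1-0 [J2]: (4,0,1)
PS 2-3 [J2]: (4,0,2)
C 0-2 [J2]: (4,0,3)
link4: (5,0,3)
P 4-3 [J1]: (5,1,3)
R 2-4 [J1]: (5,2,3)
PS 4-0 [J2]: (5,2,4)
R 1-4 [J1]: (5,3,4)
Grübler: 3·4 − 2·3 − 4 = 2

M = 2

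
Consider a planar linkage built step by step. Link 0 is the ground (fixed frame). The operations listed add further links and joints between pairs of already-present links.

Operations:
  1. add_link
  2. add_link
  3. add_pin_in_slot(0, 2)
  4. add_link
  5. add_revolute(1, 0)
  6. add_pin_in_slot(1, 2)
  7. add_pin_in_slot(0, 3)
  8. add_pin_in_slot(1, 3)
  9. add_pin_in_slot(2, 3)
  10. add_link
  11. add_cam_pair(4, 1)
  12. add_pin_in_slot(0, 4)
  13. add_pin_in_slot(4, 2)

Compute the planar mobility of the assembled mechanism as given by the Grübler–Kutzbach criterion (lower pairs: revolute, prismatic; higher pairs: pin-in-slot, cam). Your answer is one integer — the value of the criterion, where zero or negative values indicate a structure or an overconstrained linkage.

ground; <1,0,0>
#1 <2,0,0>
#2 <3,0,0>
PS:0↔2 J2 <3,0,1>
#3 <4,0,1>
R:1↔0 J1 <4,1,1>
PS:1↔2 J2 <4,1,2>
PS:0↔3 J2 <4,1,3>
PS:1↔3 J2 <4,1,4>
PS:2↔3 J2 <4,1,5>
#4 <5,1,5>
C:4↔1 J2 <5,1,6>
PS:0↔4 J2 <5,1,7>
PS:4↔2 J2 <5,1,8>
3×4 − 2×1 − 1×8 = 2

M = 2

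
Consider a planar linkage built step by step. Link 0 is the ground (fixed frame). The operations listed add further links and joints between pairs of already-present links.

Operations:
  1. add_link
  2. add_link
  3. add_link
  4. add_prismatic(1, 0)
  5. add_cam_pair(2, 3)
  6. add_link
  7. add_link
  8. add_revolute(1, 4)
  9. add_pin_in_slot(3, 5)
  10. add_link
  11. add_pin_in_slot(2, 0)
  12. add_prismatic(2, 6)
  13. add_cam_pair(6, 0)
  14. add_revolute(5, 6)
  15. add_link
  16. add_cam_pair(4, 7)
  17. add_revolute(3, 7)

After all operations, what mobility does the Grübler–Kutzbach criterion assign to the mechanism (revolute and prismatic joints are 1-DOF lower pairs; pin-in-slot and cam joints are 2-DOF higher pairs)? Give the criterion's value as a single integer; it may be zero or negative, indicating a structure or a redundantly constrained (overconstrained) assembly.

link 0 = ground. State L|J1|J2 = 1|0|0
+link1  2|0|0
+link2  3|0|0
+link3  4|0|0
P(1,0) f=1→J1  4|1|0
C(2,3) f=2→J2  4|1|1
+link4  5|1|1
+link5  6|1|1
R(1,4) f=1→J1  6|2|1
PS(3,5) f=2→J2  6|2|2
+link6  7|2|2
PS(2,0) f=2→J2  7|2|3
P(2,6) f=1→J1  7|3|3
C(6,0) f=2→J2  7|3|4
R(5,6) f=1→J1  7|4|4
+link7  8|4|4
C(4,7) f=2→J2  8|4|5
R(3,7) f=1→J1  8|5|5
M = 3(8−1)−2·5−5 = 21−10−5 = 6

M = 6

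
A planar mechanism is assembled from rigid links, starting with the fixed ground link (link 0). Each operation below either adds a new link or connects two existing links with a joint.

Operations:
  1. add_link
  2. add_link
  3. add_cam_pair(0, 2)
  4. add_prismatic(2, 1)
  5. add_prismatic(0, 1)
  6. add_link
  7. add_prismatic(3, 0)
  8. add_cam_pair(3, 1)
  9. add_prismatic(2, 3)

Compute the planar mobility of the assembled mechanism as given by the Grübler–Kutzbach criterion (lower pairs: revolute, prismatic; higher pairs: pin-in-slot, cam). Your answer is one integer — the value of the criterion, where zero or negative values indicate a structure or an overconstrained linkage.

[1;0;0] (link 0 is ground)
L+ [2;0;0]
L+ [3;0;0]
C(0,2)∈J2 [3;0;1]
P(2,1)∈J1 [3;1;1]
P(0,1)∈J1 [3;2;1]
L+ [4;2;1]
P(3,0)∈J1 [4;3;1]
C(3,1)∈J2 [4;3;2]
P(2,3)∈J1 [4;4;2]
mobility = 9 − 8 − 2 = -1

M = -1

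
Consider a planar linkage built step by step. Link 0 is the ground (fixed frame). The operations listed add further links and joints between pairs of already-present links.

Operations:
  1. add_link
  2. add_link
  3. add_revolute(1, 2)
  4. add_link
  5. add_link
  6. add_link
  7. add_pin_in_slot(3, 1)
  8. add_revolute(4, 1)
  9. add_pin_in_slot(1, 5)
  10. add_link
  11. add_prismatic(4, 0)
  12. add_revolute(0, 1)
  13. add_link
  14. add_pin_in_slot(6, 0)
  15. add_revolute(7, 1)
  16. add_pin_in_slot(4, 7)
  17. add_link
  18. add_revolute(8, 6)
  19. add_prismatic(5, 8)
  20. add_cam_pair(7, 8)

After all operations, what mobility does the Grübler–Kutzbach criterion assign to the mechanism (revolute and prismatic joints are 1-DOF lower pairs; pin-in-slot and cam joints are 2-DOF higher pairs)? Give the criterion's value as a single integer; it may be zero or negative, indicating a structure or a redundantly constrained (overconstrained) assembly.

M = 5

(L,J1,J2)=(1,0,0); link0 fixed
link1: (2,0,0)
link2: (3,0,0)
R 1-2 [J1]: (3,1,0)
link3: (4,1,0)
link4: (5,1,0)
link5: (6,1,0)
PS 3-1 [J2]: (6,1,1)
R 4-1 [J1]: (6,2,1)
PS 1-5 [J2]: (6,2,2)
link6: (7,2,2)
P 4-0 [J1]: (7,3,2)
R 0-1 [J1]: (7,4,2)
link7: (8,4,2)
PS 6-0 [J2]: (8,4,3)
R 7-1 [J1]: (8,5,3)
PS 4-7 [J2]: (8,5,4)
link8: (9,5,4)
R 8-6 [J1]: (9,6,4)
P 5-8 [J1]: (9,7,4)
C 7-8 [J2]: (9,7,5)
Grübler: 3·8 − 2·7 − 5 = 5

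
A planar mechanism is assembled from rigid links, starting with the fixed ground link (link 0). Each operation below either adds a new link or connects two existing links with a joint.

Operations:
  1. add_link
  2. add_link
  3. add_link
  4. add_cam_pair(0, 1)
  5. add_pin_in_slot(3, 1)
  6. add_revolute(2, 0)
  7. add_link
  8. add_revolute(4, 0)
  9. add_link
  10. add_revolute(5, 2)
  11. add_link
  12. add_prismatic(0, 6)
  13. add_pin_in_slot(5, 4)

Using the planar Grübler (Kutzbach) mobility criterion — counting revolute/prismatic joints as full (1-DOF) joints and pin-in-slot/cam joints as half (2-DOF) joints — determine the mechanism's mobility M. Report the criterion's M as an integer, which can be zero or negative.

link 0 = ground. State L|J1|J2 = 1|0|0
+link1  2|0|0
+link2  3|0|0
+link3  4|0|0
C(0,1) f=2→J2  4|0|1
PS(3,1) f=2→J2  4|0|2
R(2,0) f=1→J1  4|1|2
+link4  5|1|2
R(4,0) f=1→J1  5|2|2
+link5  6|2|2
R(5,2) f=1→J1  6|3|2
+link6  7|3|2
P(0,6) f=1→J1  7|4|2
PS(5,4) f=2→J2  7|4|3
M = 3(7−1)−2·4−3 = 18−8−3 = 7

M = 7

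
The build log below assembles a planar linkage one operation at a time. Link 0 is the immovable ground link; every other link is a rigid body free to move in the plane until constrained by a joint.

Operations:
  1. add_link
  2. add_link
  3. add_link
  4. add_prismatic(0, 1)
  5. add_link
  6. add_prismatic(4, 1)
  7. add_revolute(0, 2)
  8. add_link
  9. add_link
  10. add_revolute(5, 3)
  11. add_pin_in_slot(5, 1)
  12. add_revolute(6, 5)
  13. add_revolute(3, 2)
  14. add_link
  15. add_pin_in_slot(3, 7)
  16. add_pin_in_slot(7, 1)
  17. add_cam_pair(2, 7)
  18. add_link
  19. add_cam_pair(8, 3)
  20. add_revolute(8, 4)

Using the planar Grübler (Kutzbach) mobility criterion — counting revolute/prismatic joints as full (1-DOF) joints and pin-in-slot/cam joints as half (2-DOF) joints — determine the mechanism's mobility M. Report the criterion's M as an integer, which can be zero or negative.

ground; <1,0,0>
#1 <2,0,0>
#2 <3,0,0>
#3 <4,0,0>
P:0↔1 J1 <4,1,0>
#4 <5,1,0>
P:4↔1 J1 <5,2,0>
R:0↔2 J1 <5,3,0>
#5 <6,3,0>
#6 <7,3,0>
R:5↔3 J1 <7,4,0>
PS:5↔1 J2 <7,4,1>
R:6↔5 J1 <7,5,1>
R:3↔2 J1 <7,6,1>
#7 <8,6,1>
PS:3↔7 J2 <8,6,2>
PS:7↔1 J2 <8,6,3>
C:2↔7 J2 <8,6,4>
#8 <9,6,4>
C:8↔3 J2 <9,6,5>
R:8↔4 J1 <9,7,5>
3×8 − 2×7 − 1×5 = 5

M = 5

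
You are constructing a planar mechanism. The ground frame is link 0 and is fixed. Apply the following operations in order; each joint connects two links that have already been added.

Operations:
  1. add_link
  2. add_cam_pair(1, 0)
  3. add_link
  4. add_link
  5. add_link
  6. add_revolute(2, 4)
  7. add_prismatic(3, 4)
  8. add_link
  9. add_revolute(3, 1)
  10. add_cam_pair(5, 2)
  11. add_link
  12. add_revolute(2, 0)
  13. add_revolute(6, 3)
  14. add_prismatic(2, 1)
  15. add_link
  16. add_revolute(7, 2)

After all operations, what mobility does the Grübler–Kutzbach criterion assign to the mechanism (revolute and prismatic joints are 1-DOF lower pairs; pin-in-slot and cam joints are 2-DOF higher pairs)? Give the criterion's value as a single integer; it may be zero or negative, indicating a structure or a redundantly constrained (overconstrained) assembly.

link 0 = ground. State L|J1|J2 = 1|0|0
+link1  2|0|0
C(1,0) f=2→J2  2|0|1
+link2  3|0|1
+link3  4|0|1
+link4  5|0|1
R(2,4) f=1→J1  5|1|1
P(3,4) f=1→J1  5|2|1
+link5  6|2|1
R(3,1) f=1→J1  6|3|1
C(5,2) f=2→J2  6|3|2
+link6  7|3|2
R(2,0) f=1→J1  7|4|2
R(6,3) f=1→J1  7|5|2
P(2,1) f=1→J1  7|6|2
+link7  8|6|2
R(7,2) f=1→J1  8|7|2
M = 3(8−1)−2·7−2 = 21−14−2 = 5

M = 5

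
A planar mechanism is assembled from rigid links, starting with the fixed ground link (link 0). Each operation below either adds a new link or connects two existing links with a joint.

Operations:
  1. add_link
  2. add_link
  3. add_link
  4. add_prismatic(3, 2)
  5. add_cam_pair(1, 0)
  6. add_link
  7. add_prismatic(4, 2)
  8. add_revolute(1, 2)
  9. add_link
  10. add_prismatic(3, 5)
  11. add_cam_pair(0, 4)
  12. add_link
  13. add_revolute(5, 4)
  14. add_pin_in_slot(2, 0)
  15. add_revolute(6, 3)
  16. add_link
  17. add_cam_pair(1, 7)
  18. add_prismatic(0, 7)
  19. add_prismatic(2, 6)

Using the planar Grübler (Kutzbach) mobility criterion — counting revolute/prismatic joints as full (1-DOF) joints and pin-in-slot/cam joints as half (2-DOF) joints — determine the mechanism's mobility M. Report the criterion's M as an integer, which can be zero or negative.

L=1 J1=0 J2=0
add link → L=2 J1=0 J2=0
add link → L=3 J1=0 J2=0
add link → L=4 J1=0 J2=0
P@3,2 dof=1 J1 → L=4 J1=1 J2=0
C@1,0 dof=2 J2 → L=4 J1=1 J2=1
add link → L=5 J1=1 J2=1
P@4,2 dof=1 J1 → L=5 J1=2 J2=1
R@1,2 dof=1 J1 → L=5 J1=3 J2=1
add link → L=6 J1=3 J2=1
P@3,5 dof=1 J1 → L=6 J1=4 J2=1
C@0,4 dof=2 J2 → L=6 J1=4 J2=2
add link → L=7 J1=4 J2=2
R@5,4 dof=1 J1 → L=7 J1=5 J2=2
PS@2,0 dof=2 J2 → L=7 J1=5 J2=3
R@6,3 dof=1 J1 → L=7 J1=6 J2=3
add link → L=8 J1=6 J2=3
C@1,7 dof=2 J2 → L=8 J1=6 J2=4
P@0,7 dof=1 J1 → L=8 J1=7 J2=4
P@2,6 dof=1 J1 → L=8 J1=8 J2=4
M=3(L−1)−2J1−J2=3·7−2·8−4=1

M = 1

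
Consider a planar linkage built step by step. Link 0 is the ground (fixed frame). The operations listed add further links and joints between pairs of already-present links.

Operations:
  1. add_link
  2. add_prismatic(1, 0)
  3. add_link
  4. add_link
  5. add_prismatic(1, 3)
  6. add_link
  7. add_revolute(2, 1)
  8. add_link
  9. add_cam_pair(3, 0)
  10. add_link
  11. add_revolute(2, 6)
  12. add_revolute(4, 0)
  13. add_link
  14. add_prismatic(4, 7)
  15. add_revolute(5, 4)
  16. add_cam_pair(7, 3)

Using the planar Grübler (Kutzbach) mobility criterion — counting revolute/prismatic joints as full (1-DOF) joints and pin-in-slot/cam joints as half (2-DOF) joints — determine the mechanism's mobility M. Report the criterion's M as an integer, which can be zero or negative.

ground; <1,0,0>
#1 <2,0,0>
P:1↔0 J1 <2,1,0>
#2 <3,1,0>
#3 <4,1,0>
P:1↔3 J1 <4,2,0>
#4 <5,2,0>
R:2↔1 J1 <5,3,0>
#5 <6,3,0>
C:3↔0 J2 <6,3,1>
#6 <7,3,1>
R:2↔6 J1 <7,4,1>
R:4↔0 J1 <7,5,1>
#7 <8,5,1>
P:4↔7 J1 <8,6,1>
R:5↔4 J1 <8,7,1>
C:7↔3 J2 <8,7,2>
3×7 − 2×7 − 1×2 = 5

M = 5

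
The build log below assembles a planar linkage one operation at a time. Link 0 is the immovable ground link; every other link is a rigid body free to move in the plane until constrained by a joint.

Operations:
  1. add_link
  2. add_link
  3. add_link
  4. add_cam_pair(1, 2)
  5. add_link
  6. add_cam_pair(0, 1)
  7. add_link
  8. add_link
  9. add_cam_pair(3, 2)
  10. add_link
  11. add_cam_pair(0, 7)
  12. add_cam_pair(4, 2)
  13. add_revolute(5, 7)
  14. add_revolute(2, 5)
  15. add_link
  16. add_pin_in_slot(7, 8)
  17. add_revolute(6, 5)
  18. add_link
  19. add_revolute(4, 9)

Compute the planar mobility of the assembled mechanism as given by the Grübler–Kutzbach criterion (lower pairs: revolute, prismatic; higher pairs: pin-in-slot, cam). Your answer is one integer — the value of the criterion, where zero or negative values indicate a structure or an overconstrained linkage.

link 0 = ground. State L|J1|J2 = 1|0|0
+link1  2|0|0
+link2  3|0|0
+link3  4|0|0
C(1,2) f=2→J2  4|0|1
+link4  5|0|1
C(0,1) f=2→J2  5|0|2
+link5  6|0|2
+link6  7|0|2
C(3,2) f=2→J2  7|0|3
+link7  8|0|3
C(0,7) f=2→J2  8|0|4
C(4,2) f=2→J2  8|0|5
R(5,7) f=1→J1  8|1|5
R(2,5) f=1→J1  8|2|5
+link8  9|2|5
PS(7,8) f=2→J2  9|2|6
R(6,5) f=1→J1  9|3|6
+link9  10|3|6
R(4,9) f=1→J1  10|4|6
M = 3(10−1)−2·4−6 = 27−8−6 = 13

M = 13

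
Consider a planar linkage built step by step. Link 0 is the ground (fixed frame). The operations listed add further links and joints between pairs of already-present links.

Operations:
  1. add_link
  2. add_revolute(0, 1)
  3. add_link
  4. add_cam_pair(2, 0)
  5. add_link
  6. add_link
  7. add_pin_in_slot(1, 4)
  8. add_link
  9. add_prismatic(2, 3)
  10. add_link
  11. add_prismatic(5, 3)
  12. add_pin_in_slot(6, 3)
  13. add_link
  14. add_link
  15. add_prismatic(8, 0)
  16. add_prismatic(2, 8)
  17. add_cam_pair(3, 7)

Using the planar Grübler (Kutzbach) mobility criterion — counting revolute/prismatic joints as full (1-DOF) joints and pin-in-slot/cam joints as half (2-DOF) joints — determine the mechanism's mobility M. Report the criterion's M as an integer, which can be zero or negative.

M = 10

[1;0;0] (link 0 is ground)
L+ [2;0;0]
R(0,1)∈J1 [2;1;0]
L+ [3;1;0]
C(2,0)∈J2 [3;1;1]
L+ [4;1;1]
L+ [5;1;1]
PS(1,4)∈J2 [5;1;2]
L+ [6;1;2]
P(2,3)∈J1 [6;2;2]
L+ [7;2;2]
P(5,3)∈J1 [7;3;2]
PS(6,3)∈J2 [7;3;3]
L+ [8;3;3]
L+ [9;3;3]
P(8,0)∈J1 [9;4;3]
P(2,8)∈J1 [9;5;3]
C(3,7)∈J2 [9;5;4]
mobility = 24 − 10 − 4 = 10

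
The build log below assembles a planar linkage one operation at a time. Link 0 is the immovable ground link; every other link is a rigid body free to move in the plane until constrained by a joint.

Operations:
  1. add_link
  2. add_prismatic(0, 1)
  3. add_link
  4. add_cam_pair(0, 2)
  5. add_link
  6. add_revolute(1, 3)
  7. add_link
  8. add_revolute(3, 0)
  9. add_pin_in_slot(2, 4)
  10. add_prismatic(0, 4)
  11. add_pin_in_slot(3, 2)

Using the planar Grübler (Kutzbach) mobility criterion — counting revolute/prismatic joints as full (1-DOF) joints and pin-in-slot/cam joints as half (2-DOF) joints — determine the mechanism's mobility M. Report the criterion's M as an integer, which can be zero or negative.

M = 1

(L,J1,J2)=(1,0,0); link0 fixed
link1: (2,0,0)
P 0-1 [J1]: (2,1,0)
link2: (3,1,0)
C 0-2 [J2]: (3,1,1)
link3: (4,1,1)
R 1-3 [J1]: (4,2,1)
link4: (5,2,1)
R 3-0 [J1]: (5,3,1)
PS 2-4 [J2]: (5,3,2)
P 0-4 [J1]: (5,4,2)
PS 3-2 [J2]: (5,4,3)
Grübler: 3·4 − 2·4 − 3 = 1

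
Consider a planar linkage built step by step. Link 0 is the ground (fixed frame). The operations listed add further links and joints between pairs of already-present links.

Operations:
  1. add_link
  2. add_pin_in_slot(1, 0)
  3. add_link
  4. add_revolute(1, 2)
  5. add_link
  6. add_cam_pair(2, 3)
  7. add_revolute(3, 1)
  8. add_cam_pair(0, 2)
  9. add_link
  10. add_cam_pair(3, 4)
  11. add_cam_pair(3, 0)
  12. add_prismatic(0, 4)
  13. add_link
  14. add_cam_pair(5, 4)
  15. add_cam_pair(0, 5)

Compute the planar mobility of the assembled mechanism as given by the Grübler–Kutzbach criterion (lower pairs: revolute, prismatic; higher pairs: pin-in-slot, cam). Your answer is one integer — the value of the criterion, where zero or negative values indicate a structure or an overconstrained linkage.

[1;0;0] (link 0 is ground)
L+ [2;0;0]
PS(1,0)∈J2 [2;0;1]
L+ [3;0;1]
R(1,2)∈J1 [3;1;1]
L+ [4;1;1]
C(2,3)∈J2 [4;1;2]
R(3,1)∈J1 [4;2;2]
C(0,2)∈J2 [4;2;3]
L+ [5;2;3]
C(3,4)∈J2 [5;2;4]
C(3,0)∈J2 [5;2;5]
P(0,4)∈J1 [5;3;5]
L+ [6;3;5]
C(5,4)∈J2 [6;3;6]
C(0,5)∈J2 [6;3;7]
mobility = 15 − 6 − 7 = 2

M = 2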